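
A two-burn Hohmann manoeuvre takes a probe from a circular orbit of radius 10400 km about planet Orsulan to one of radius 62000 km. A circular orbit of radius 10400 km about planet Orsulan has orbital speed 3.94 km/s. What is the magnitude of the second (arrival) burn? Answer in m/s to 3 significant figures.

From the circular-orbit relation v² = μ/r at r = 10400 km: μ = v²r = (3.94)² × 10400 = 1.61445×10^5 km³/s².
Semi-major axis of the transfer orbit: a_t = (10400 + 62000)/2 = 36200 km.
Circular speed at r = 62000 km: v_c = √(μ/r) = 1.6137 km/s.
Transfer-orbit speed at the same r (vis-viva, a = a_t): v_t = √[μ(2/r − 1/a_t)] = 0.86493 km/s.
Δv₂ = |v_t − v_c| = |0.86493 − 1.6137| = 0.7488 km/s.

Δv₂ = 749 m/s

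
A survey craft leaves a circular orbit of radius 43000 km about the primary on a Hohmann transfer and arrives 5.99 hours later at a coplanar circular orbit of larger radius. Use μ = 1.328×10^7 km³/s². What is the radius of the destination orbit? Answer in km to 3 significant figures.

Transfer time t = 5.99 hours = 21564 s, and t = π√(a_t³/μ).
So a_t = (μ t²/π²)^(1/3) = (1.328×10^7 × (21564)² / π²)^(1/3) = 85530 km.
Since a_t = (r₁ + r₂)/2, r₂ = 2a_t − r₁ = 2×85530 − 43000 = 1.2806×10^5 km.

r₂ = 1.28×10^5 km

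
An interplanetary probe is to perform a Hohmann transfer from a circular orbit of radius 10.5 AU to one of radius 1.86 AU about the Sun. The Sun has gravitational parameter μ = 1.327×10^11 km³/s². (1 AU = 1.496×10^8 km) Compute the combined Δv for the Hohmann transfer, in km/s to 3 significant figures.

In km: r₁ = 10.5 × 1.496×10^8 = 1.5708×10^9 km; r₂ = 1.86 × 1.496×10^8 = 2.78256×10^8 km.
Semi-major axis of the transfer orbit: a_t = (1.5708×10^9 + 2.78256×10^8)/2 = 9.24528×10^8 km.
Circular speed at r₁: v₁ = √(μ/r₁) = √(1.327×10^11/1.5708×10^9) = 9.191 km/s.
Transfer-orbit speed at r₁ (vis-viva equation): v_a = √[μ(2/r₁ − 1/a_t)] = 5.042 km/s.
First burn Δv₁ = |v_a − v₁| = 4.149 km/s.
At r₂, v₂ = √(μ/r₂) = 21.838 km/s.
Transfer-orbit speed at r₂: v_p = √[μ(2/r₂ − 1/a_t)] = 28.465 km/s.
Second burn Δv₂ = |v₂ − v_p| = 6.627 km/s.
Total Δv = Δv₁ + Δv₂ = 10.78 km/s.

Δv = 10.8 km/s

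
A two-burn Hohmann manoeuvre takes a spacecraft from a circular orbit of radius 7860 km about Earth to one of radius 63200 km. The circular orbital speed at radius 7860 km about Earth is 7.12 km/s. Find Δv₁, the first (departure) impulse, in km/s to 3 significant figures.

From the circular-orbit relation v² = μ/r at r = 7860 km: μ = v²r = (7.12)² × 7860 = 3.98458×10^5 km³/s².
The Hohmann ellipse has a_t = (r₁ + r₂)/2 = 35530 km.
On the circular orbit at r = 7860 km, v_c = √(μ/r) = 7.120 km/s.
Vis-viva on the transfer ellipse at r = 7860 km gives v_t = √[μ(2/r − 1/a_t)] = 9.496 km/s.
Δv₁ = |v_t − v_c| = |9.496 − 7.120| = 2.376 km/s.

Δv₁ = 2.38 km/s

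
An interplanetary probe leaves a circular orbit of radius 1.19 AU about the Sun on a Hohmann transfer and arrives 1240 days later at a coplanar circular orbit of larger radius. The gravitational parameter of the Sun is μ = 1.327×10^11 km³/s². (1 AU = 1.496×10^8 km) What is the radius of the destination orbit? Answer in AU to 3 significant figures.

r₂ = 5.98 AU

In km: r₁ = 1.19 × 1.496×10^8 = 1.78024×10^8 km.
Transfer time t = 1240 days = 1.07136×10^8 s, and t = π√(a_t³/μ).
So a_t = (μ t²/π²)^(1/3) = (1.327×10^11 × (1.07136×10^8)² / π²)^(1/3) = 5.3639×10^8 km.
Since a_t = (r₁ + r₂)/2, r₂ = 2a_t − r₁ = 2×5.3639×10^8 − 1.78024×10^8 = 8.94756×10^8 km.
In AU: r₂ = 8.94756×10^8 / 1.496×10^8 = 5.98 AU.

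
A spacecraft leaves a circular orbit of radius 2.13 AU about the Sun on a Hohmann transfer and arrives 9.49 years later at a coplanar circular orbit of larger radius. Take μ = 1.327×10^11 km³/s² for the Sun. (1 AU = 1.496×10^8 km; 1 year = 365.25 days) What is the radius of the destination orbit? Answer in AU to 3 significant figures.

r₂ = 12.1 AU

In km: r₁ = 2.13 × 1.496×10^8 = 3.18648×10^8 km.
Transfer time t = 9.49 years × 365.25 × 86400 s = 2.99481624×10^8 s, and t = π√(a_t³/μ).
So a_t = (μ t²/π²)^(1/3) = (1.327×10^11 × (2.99481624×10^8)² / π²)^(1/3) = 1.0644×10^9 km.
Since a_t = (r₁ + r₂)/2, r₂ = 2a_t − r₁ = 2×1.0644×10^9 − 3.18648×10^8 = 1.810152×10^9 km.
In AU: r₂ = 1.810152×10^9 / 1.496×10^8 = 12.1 AU.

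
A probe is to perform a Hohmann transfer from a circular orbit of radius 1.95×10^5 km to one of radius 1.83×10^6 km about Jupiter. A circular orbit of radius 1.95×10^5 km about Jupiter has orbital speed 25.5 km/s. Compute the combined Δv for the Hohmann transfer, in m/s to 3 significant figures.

From the circular-orbit relation v² = μ/r at r = 1.95×10^5 km: μ = v²r = (25.5)² × 1.95×10^5 = 1.26799×10^8 km³/s².
The Hohmann ellipse has a_t = (r₁ + r₂)/2 = 1.0125×10^6 km.
At r₁ the circular-orbit speed is v₁ = √(μ/r₁) = 25.500 km/s.
On the transfer ellipse at r₁, v² = μ(2/r − 1/a) gives v_p = √[μ(2/r₁ − 1/a_t)] = 34.282 km/s.
First burn Δv₁ = |v_p − v₁| = 8.782 km/s.
At r₂, v₂ = √(μ/r₂) = 8.324 km/s.
Transfer-orbit speed at r₂: v_a = √[μ(2/r₂ − 1/a_t)] = 3.653 km/s.
Second burn Δv₂ = |v₂ − v_a| = 4.671 km/s.
Δv = Δv₁ + Δv₂ = 8.782 + 4.671 = 13.45 km/s.

Δv = 13500 m/s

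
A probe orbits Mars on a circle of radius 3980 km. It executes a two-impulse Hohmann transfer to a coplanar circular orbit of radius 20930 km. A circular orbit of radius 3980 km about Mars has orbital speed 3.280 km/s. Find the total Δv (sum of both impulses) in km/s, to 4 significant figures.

From the circular-orbit relation v² = μ/r at r = 3980 km: μ = v²r = (3.280)² × 3980 = 42818.4 km³/s².
Semi-major axis of the transfer orbit: a_t = (3980 + 20930)/2 = 12455 km.
At r₁ the circular-orbit speed is v₁ = √(μ/r₁) = 3.2800 km/s.
Transfer-orbit speed at r₁ (vis-viva equation): v_p = √[μ(2/r₁ − 1/a_t)] = 4.2519 km/s.
First burn Δv₁ = |v_p − v₁| = 0.9719 km/s.
Circular speed at r₂: v₂ = √(μ/r₂) = 1.4303 km/s.
Transfer-orbit speed at r₂: v_a = √[μ(2/r₂ − 1/a_t)] = 0.80854 km/s.
Second burn Δv₂ = |v₂ − v_a| = 0.6218 km/s.
Total Δv = Δv₁ + Δv₂ = 1.594 km/s.

Δv = 1.594 km/s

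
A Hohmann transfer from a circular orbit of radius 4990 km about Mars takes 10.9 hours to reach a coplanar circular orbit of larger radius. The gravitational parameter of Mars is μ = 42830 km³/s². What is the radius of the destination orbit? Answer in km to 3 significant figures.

Transfer time t = 10.9 hours = 39240 s, and t = π√(a_t³/μ).
So a_t = (μ t²/π²)^(1/3) = (42830 × (39240)² / π²)^(1/3) = 18835 km.
Since a_t = (r₁ + r₂)/2, r₂ = 2a_t − r₁ = 2×18835 − 4990 = 32680 km.

r₂ = 32700 km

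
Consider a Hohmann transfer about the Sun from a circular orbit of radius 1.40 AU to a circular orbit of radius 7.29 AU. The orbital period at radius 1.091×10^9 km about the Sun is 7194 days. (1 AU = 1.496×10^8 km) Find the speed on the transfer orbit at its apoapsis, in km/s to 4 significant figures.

From Kepler's third law T² = 4π²r³/μ at r = 1.091×10^9 km, T = 7194 days = 7194 × 86400 s = 6.215616×10^8 s: μ = 4π²r³/T² = 1.32698×10^11 km³/s².
In km: r₁ = 1.40 × 1.496×10^8 = 2.0944×10^8 km; r₂ = 7.29 × 1.496×10^8 = 1.090584×10^9 km.
Transfer-ellipse semi-major axis a_t = (r₁ + r₂)/2 = (2.0944×10^8 + 1.090584×10^9)/2 = 6.50012×10^8 km.
The apoapsis of the transfer ellipse is at r = 1.090584×10^9 km.
Applying v² = μ(2/r − 1/a_t): v = 6.261 km/s.

v = 6.261 km/s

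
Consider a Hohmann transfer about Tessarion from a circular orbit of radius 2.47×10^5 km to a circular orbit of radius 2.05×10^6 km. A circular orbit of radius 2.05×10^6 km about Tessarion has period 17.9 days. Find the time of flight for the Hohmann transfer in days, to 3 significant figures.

From Kepler's third law T² = 4π²r³/μ at r = 2.05×10^6 km, T = 17.9 days = 17.9 × 86400 s = 1.54656×10^6 s: μ = 4π²r³/T² = 1.42196×10^8 km³/s².
Transfer-ellipse semi-major axis a_t = (r₁ + r₂)/2 = (2.470×10^5 + 2.050×10^6)/2 = 1.1485×10^6 km.
Half the transfer-orbit period gives t = π√(a_t³/μ) = 3.243×10^5 s.
Converting: 3.243×10^5 s ÷ 86400 s/day = 3.75 days.

t = 3.75 days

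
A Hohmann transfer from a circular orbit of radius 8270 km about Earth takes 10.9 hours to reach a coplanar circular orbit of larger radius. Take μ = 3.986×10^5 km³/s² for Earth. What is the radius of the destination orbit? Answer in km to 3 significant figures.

r₂ = 71000 km

Transfer time t = 10.9 hours = 39240 s, and t = π√(a_t³/μ).
So a_t = (μ t²/π²)^(1/3) = (3.986×10^5 × (39240)² / π²)^(1/3) = 39619 km.
Since a_t = (r₁ + r₂)/2, r₂ = 2a_t − r₁ = 2×39619 − 8270 = 70968 km.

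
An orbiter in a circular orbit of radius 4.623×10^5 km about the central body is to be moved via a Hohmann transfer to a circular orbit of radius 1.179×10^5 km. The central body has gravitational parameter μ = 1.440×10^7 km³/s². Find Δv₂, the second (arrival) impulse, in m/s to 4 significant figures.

Δv₂ = 2900 m/s

The Hohmann ellipse has a_t = (r₁ + r₂)/2 = 2.901×10^5 km.
Circular speed at r = 1.179×10^5 km: v_c = √(μ/r) = 11.05 km/s.
Vis-viva on the transfer ellipse at r = 1.179×10^5 km gives v_t = √[μ(2/r − 1/a_t)] = 13.95 km/s.
Δv₂ = |v_t − v_c| = |13.95 − 11.05| = 2.900 km/s.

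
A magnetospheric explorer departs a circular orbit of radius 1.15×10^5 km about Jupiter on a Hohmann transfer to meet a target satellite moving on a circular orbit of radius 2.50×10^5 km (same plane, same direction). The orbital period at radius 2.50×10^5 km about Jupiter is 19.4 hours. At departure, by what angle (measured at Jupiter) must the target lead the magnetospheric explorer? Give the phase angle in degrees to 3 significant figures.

From Kepler's third law T² = 4π²r³/μ at r = 2.50×10^5 km, T = 19.4 hours = 19.4 × 3600 s = 69840 s: μ = 4π²r³/T² = 1.26465×10^8 km³/s².
Semi-major axis of the transfer orbit: a_t = (1.150×10^5 + 2.500×10^5)/2 = 1.825×10^5 km.
The half-period of the transfer ellipse is t = π√(a_t³/μ) = 21780 s.
Target angular speed ω₂ = √(μ/r₂³) = 8.9965×10^-5 rad/s.
Angle swept by the target during transfer: ω₂·t = 1.9594 rad = 112.3°.
The magnetospheric explorer traverses 180° on the transfer ellipse, so the target must lead by 180° − 112.3° = 67.7°.

φ = 67.7°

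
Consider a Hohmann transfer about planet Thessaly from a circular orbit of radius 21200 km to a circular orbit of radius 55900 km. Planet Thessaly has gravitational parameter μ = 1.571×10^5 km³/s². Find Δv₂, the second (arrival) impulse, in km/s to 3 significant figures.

The Hohmann ellipse has a_t = (r₁ + r₂)/2 = 38550 km.
On the circular orbit at r = 55900 km, v_c = √(μ/r) = 1.6764 km/s.
Vis-viva on the transfer ellipse at r = 55900 km gives v_t = √[μ(2/r − 1/a_t)] = 1.2432 km/s.
Δv₂ = |v_t − v_c| = |1.2432 − 1.6764| = 0.4332 km/s.

Δv₂ = 0.433 km/s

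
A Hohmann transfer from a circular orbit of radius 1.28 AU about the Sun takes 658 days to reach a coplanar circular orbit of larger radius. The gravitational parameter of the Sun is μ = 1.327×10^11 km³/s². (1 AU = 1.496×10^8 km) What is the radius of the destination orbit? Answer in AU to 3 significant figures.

In km: r₁ = 1.28 × 1.496×10^8 = 1.91488×10^8 km.
Transfer time t = 658 days = 5.68512×10^7 s, and t = π√(a_t³/μ).
So a_t = (μ t²/π²)^(1/3) = (1.327×10^11 × (5.68512×10^7)² / π²)^(1/3) = 3.5157×10^8 km.
Since a_t = (r₁ + r₂)/2, r₂ = 2a_t − r₁ = 2×3.5157×10^8 − 1.91488×10^8 = 5.11652×10^8 km.
In AU: r₂ = 5.11652×10^8 / 1.496×10^8 = 3.42 AU.

r₂ = 3.42 AU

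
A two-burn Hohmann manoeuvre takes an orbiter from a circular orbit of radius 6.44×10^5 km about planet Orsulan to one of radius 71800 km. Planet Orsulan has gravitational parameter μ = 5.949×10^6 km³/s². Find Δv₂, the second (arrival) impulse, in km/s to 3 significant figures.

Semi-major axis of the transfer orbit: a_t = (6.440×10^5 + 71800)/2 = 3.579×10^5 km.
Circular speed at r = 71800 km: v_c = √(μ/r) = 9.102 km/s.
Vis-viva on the transfer ellipse at r = 71800 km gives v_t = √[μ(2/r − 1/a_t)] = 12.21 km/s.
Δv₂ = |v_t − v_c| = |12.21 − 9.102| = 3.108 km/s.

Δv₂ = 3.11 km/s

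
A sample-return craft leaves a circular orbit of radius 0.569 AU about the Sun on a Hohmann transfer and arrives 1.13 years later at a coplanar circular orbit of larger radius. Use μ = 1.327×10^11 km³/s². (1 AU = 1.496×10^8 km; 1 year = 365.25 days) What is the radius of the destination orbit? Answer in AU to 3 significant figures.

In km: r₁ = 0.569 × 1.496×10^8 = 8.51224×10^7 km.
Transfer time t = 1.13 years × 365.25 × 86400 s = 3.5660088×10^7 s, and t = π√(a_t³/μ).
So a_t = (μ t²/π²)^(1/3) = (1.327×10^11 × (3.5660088×10^7)² / π²)^(1/3) = 2.5762×10^8 km.
Since a_t = (r₁ + r₂)/2, r₂ = 2a_t − r₁ = 2×2.5762×10^8 − 8.51224×10^7 = 4.301176×10^8 km.
In AU: r₂ = 4.301176×10^8 / 1.496×10^8 = 2.88 AU.

r₂ = 2.88 AU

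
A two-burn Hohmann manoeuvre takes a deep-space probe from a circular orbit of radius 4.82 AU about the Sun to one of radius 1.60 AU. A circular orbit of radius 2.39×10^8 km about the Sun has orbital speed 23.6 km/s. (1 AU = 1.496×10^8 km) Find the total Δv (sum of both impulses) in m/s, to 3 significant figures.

From the circular-orbit relation v² = μ/r at r = 2.39×10^8 km: μ = v²r = (23.6)² × 2.39×10^8 = 1.33113×10^11 km³/s².
In km: r₁ = 4.82 × 1.496×10^8 = 7.21072×10^8 km; r₂ = 1.60 × 1.496×10^8 = 2.3936×10^8 km.
Semi-major axis of the transfer orbit: a_t = (7.21072×10^8 + 2.3936×10^8)/2 = 4.80216×10^8 km.
At r₁ the circular-orbit speed is v₁ = √(μ/r₁) = 13.5869 km/s.
Transfer-orbit speed at r₁ (vis-viva equation): v_a = √[μ(2/r₁ − 1/a_t)] = 9.59244 km/s.
First burn Δv₁ = |v_a − v₁| = 3.994 km/s.
At r₂, v₂ = √(μ/r₂) = 23.582 km/s.
Transfer-orbit speed at r₂: v_p = √[μ(2/r₂ − 1/a_t)] = 28.897 km/s.
Second burn Δv₂ = |v₂ − v_p| = 5.315 km/s.
Total Δv = Δv₁ + Δv₂ = 9.309 km/s.

Δv = 9310 m/s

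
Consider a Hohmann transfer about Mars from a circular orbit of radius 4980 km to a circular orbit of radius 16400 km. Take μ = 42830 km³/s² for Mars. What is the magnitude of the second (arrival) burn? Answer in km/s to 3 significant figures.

Semi-major axis of the transfer orbit: a_t = (4980 + 16400)/2 = 10690 km.
Circular speed at r = 16400 km: v_c = √(μ/r) = 1.616 km/s.
Transfer-orbit speed at the same r (vis-viva, a = a_t): v_t = √[μ(2/r − 1/a_t)] = 1.103 km/s.
Δv₂ = |v_t − v_c| = |1.103 − 1.616| = 0.5130 km/s.

Δv₂ = 0.513 km/s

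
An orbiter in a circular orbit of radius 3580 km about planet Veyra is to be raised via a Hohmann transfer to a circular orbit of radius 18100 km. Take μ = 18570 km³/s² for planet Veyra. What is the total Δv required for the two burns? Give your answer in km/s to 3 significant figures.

Transfer-ellipse semi-major axis a_t = (r₁ + r₂)/2 = (3580 + 18100)/2 = 10840 km.
At r₁ the circular-orbit speed is v₁ = √(μ/r₁) = 2.2775 km/s.
Transfer-orbit speed at r₁ (vis-viva equation): v_p = √[μ(2/r₁ − 1/a_t)] = 2.9430 km/s.
First burn Δv₁ = |v_p − v₁| = 0.6655 km/s.
Circular speed at r₂: v₂ = √(μ/r₂) = 1.0129 km/s.
Transfer-orbit speed at r₂: v_a = √[μ(2/r₂ − 1/a_t)] = 0.58209 km/s.
Second burn Δv₂ = |v₂ − v_a| = 0.4308 km/s.
Δv = Δv₁ + Δv₂ = 0.6655 + 0.4308 = 1.096 km/s.

Δv = 1.10 km/s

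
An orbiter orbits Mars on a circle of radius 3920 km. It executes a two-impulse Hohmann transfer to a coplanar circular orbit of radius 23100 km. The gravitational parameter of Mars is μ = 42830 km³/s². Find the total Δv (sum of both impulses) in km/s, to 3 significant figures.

Semi-major axis of the transfer orbit: a_t = (3920 + 23100)/2 = 13510 km.
At r₁ the circular-orbit speed is v₁ = √(μ/r₁) = 3.305 km/s.
On the transfer ellipse at r₁, v² = μ(2/r − 1/a) gives v_p = √[μ(2/r₁ − 1/a_t)] = 4.322 km/s.
First burn Δv₁ = |v_p − v₁| = 1.017 km/s.
At r₂, v₂ = √(μ/r₂) = 1.3617 km/s.
Transfer-orbit speed at r₂: v_a = √[μ(2/r₂ − 1/a_t)] = 0.73347 km/s.
Second burn Δv₂ = |v₂ − v_a| = 0.6282 km/s.
Δv = Δv₁ + Δv₂ = 1.017 + 0.6282 = 1.645 km/s.

Δv = 1.64 km/s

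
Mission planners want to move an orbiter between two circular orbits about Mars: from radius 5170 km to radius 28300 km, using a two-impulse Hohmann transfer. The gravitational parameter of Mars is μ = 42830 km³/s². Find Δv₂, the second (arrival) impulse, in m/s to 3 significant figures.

Δv₂ = 546 m/s

Transfer-ellipse semi-major axis a_t = (r₁ + r₂)/2 = (5170 + 28300)/2 = 16735 km.
Circular speed at r = 28300 km: v_c = √(μ/r) = 1.2302 km/s.
Vis-viva on the transfer ellipse at r = 28300 km gives v_t = √[μ(2/r − 1/a_t)] = 0.68378 km/s.
Δv₂ = |v_t − v_c| = |0.68378 − 1.2302| = 0.5464 km/s.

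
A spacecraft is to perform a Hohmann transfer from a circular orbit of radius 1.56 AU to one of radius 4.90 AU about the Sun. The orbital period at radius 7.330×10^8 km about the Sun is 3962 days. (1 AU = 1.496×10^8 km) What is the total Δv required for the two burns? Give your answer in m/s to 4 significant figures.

Δv = 9628 m/s

From Kepler's third law T² = 4π²r³/μ at r = 7.330×10^8 km, T = 3962 days = 3962 × 86400 s = 3.423168×10^8 s: μ = 4π²r³/T² = 1.32683×10^11 km³/s².
In km: r₁ = 1.56 × 1.496×10^8 = 2.33376×10^8 km; r₂ = 4.90 × 1.496×10^8 = 7.3304×10^8 km.
Semi-major axis of the transfer orbit: a_t = (2.33376×10^8 + 7.3304×10^8)/2 = 4.83208×10^8 km.
Circular speed at r₁: v₁ = √(μ/r₁) = √(1.32683×10^11/2.33376×10^8) = 23.844 km/s.
On the transfer ellipse at r₁, v² = μ(2/r − 1/a) gives v_p = √[μ(2/r₁ − 1/a_t)] = 29.368 km/s.
First burn Δv₁ = |v_p − v₁| = 5.524 km/s.
At r₂, v₂ = √(μ/r₂) = 13.454 km/s.
Transfer-orbit speed at r₂: v_a = √[μ(2/r₂ − 1/a_t)] = 9.3499 km/s.
Second burn Δv₂ = |v₂ − v_a| = 4.104 km/s.
Total Δv = Δv₁ + Δv₂ = 9.628 km/s.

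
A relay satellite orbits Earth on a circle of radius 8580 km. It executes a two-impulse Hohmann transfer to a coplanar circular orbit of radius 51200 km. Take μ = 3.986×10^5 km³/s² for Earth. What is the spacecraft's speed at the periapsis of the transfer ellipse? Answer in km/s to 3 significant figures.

Semi-major axis of the transfer orbit: a_t = (8580 + 51200)/2 = 29890 km.
The periapsis of the transfer ellipse is at r = 8580 km.
From the vis-viva equation, v = √[μ(2/r − 1/a_t)] = 8.921 km/s.

v = 8.92 km/s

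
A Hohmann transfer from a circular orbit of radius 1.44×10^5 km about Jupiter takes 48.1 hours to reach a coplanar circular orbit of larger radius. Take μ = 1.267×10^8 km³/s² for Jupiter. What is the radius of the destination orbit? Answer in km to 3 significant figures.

Transfer time t = 48.1 hours = 1.7316×10^5 s, and t = π√(a_t³/μ).
So a_t = (μ t²/π²)^(1/3) = (1.267×10^8 × (1.7316×10^5)² / π²)^(1/3) = 7.2743×10^5 km.
Since a_t = (r₁ + r₂)/2, r₂ = 2a_t − r₁ = 2×7.2743×10^5 − 1.440×10^5 = 1.31086×10^6 km.

r₂ = 1.31×10^6 km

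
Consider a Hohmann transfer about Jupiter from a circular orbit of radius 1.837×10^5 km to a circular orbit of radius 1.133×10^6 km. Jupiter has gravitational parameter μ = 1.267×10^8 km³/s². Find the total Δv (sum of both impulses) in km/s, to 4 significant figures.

Transfer-ellipse semi-major axis a_t = (r₁ + r₂)/2 = (1.837×10^5 + 1.133×10^6)/2 = 6.5835×10^5 km.
At r₁ the circular-orbit speed is v₁ = √(μ/r₁) = 26.26 km/s.
Transfer-orbit speed at r₁ (vis-viva): v_p = √[μ(2/r₁ − 1/a_t)] = 34.45 km/s.
First burn Δv₁ = |v_p − v₁| = 8.190 km/s.
At r₂, v₂ = √(μ/r₂) = 10.575 km/s.
Transfer-orbit speed at r₂: v_a = √[μ(2/r₂ − 1/a_t)] = 5.5860 km/s.
Second burn Δv₂ = |v₂ − v_a| = 4.989 km/s.
Total Δv = Δv₁ + Δv₂ = 13.18 km/s.

Δv = 13.18 km/s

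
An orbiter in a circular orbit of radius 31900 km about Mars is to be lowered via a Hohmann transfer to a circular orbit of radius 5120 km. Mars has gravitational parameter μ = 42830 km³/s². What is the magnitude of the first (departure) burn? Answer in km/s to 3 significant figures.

Δv₁ = 0.549 km/s

The Hohmann ellipse has a_t = (r₁ + r₂)/2 = 18510 km.
On the circular orbit at r = 31900 km, v_c = √(μ/r) = 1.1587 km/s.
Vis-viva on the transfer ellipse at r = 31900 km gives v_t = √[μ(2/r − 1/a_t)] = 0.60941 km/s.
Δv₁ = |v_t − v_c| = |0.60941 − 1.1587| = 0.5493 km/s.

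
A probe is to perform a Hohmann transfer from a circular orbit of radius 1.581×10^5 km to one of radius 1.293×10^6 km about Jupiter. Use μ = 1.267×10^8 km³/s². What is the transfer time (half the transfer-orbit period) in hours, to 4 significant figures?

The Hohmann ellipse has a_t = (r₁ + r₂)/2 = 7.2555×10^5 km.
Transfer time t = π√(a_t³/μ) = π√((7.2555×10^5)³ / 1.267×10^8) = 1.7249×10^5 s.
Converting: 1.7249×10^5 s ÷ 3600 s/hour = 47.91 hours.

t = 47.91 hours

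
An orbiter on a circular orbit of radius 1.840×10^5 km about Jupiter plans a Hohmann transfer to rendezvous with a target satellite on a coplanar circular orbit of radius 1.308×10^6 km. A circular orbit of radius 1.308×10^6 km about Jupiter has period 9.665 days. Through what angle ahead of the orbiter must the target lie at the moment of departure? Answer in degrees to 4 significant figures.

From Kepler's third law T² = 4π²r³/μ at r = 1.308×10^6 km, T = 9.665 days = 9.665 × 86400 s = 8.35056×10^5 s: μ = 4π²r³/T² = 1.26693×10^8 km³/s².
Transfer-ellipse semi-major axis a_t = (r₁ + r₂)/2 = (1.840×10^5 + 1.308×10^6)/2 = 7.460×10^5 km.
The half-period of the transfer ellipse is t = π√(a_t³/μ) = 1.7984×10^5 s.
Target angular speed ω₂ = √(μ/r₂³) = 7.5243×10^-6 rad/s.
Angle swept by the target during transfer: ω₂·t = 1.3532 rad = 77.53°.
Arrival is 180° from departure on the ellipse, so φ = 180° − 77.53° = 102.5°.

φ = 102.5°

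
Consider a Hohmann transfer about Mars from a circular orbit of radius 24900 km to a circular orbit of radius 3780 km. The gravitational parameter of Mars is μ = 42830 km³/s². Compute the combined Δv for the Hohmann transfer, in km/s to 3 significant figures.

Δv = 1.71 km/s

Transfer-ellipse semi-major axis a_t = (r₁ + r₂)/2 = (24900 + 3780)/2 = 14340 km.
Circular speed at r₁: v₁ = √(μ/r₁) = √(42830/24900) = 1.31152 km/s.
Transfer-orbit speed at r₁ (vis-viva equation): v_a = √[μ(2/r₁ − 1/a_t)] = 0.673357 km/s.
First burn Δv₁ = |v_a − v₁| = 0.6382 km/s.
Circular speed at r₂: v₂ = √(μ/r₂) = 3.366 km/s.
Transfer-orbit speed at r₂: v_p = √[μ(2/r₂ − 1/a_t)] = 4.436 km/s.
Second burn Δv₂ = |v₂ − v_p| = 1.070 km/s.
Total Δv = Δv₁ + Δv₂ = 1.708 km/s.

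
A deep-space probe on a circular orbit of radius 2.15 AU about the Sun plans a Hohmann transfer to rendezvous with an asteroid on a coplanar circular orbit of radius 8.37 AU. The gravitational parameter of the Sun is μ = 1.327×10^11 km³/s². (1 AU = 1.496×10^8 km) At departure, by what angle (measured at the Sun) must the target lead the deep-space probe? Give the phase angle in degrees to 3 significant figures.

φ = 90.3°

In km: r₁ = 2.15 × 1.496×10^8 = 3.2164×10^8 km; r₂ = 8.37 × 1.496×10^8 = 1.252152×10^9 km.
The Hohmann ellipse has a_t = (r₁ + r₂)/2 = 7.86896×10^8 km.
Transfer time t = π√(a_t³/μ) = 1.904×10^8 s.
Target angular speed ω₂ = √(μ/r₂³) = 8.221×10^-9 rad/s.
Angle swept by the target during transfer: ω₂·t = 1.565 rad = 89.67°.
Arrival is 180° from departure on the ellipse, so φ = 180° − 89.67° = 90.3°.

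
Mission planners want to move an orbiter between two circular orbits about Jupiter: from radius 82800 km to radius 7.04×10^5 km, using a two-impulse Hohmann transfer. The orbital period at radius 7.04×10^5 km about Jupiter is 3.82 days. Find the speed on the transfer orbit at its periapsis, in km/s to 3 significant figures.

v = 52.3 km/s

From Kepler's third law T² = 4π²r³/μ at r = 7.04×10^5 km, T = 3.82 days = 3.82 × 86400 s = 3.30048×10^5 s: μ = 4π²r³/T² = 1.26451×10^8 km³/s².
The Hohmann ellipse has a_t = (r₁ + r₂)/2 = 3.934×10^5 km.
The periapsis of the transfer ellipse is at r = 82800 km.
Applying v² = μ(2/r − 1/a_t): v = 52.28 km/s.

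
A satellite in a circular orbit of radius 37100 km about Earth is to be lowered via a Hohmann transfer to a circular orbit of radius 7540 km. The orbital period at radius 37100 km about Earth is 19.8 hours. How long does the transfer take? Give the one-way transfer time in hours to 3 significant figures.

From Kepler's third law T² = 4π²r³/μ at r = 37100 km, T = 19.8 hours = 19.8 × 3600 s = 71280 s: μ = 4π²r³/T² = 3.96777×10^5 km³/s².
Transfer-ellipse semi-major axis a_t = (r₁ + r₂)/2 = (37100 + 7540)/2 = 22320 km.
By Kepler's third law the transfer-orbit period is T = 2π√(a_t³/μ), so t = T/2 = 16630 s.
Converting: 16630 s ÷ 3600 s/hour = 4.62 hours.

t = 4.62 hours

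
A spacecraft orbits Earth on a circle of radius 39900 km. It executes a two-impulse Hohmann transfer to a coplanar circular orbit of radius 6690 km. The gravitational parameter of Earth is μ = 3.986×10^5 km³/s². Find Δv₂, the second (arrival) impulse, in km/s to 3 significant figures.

The Hohmann ellipse has a_t = (r₁ + r₂)/2 = 23295 km.
Circular speed at r = 6690 km: v_c = √(μ/r) = 7.7189 km/s.
Transfer-orbit speed at the same r (vis-viva, a = a_t): v_t = √[μ(2/r − 1/a_t)] = 10.102 km/s.
Δv₂ = |v_t − v_c| = |10.102 − 7.7189| = 2.383 km/s.

Δv₂ = 2.38 km/s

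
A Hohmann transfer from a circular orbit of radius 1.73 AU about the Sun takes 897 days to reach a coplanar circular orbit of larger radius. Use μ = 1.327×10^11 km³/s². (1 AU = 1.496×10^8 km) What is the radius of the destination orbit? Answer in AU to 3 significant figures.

In km: r₁ = 1.73 × 1.496×10^8 = 2.58808×10^8 km.
Transfer time t = 897 days = 7.75008×10^7 s, and t = π√(a_t³/μ).
So a_t = (μ t²/π²)^(1/3) = (1.327×10^11 × (7.75008×10^7)² / π²)^(1/3) = 4.3224×10^8 km.
Since a_t = (r₁ + r₂)/2, r₂ = 2a_t − r₁ = 2×4.3224×10^8 − 2.58808×10^8 = 6.05672×10^8 km.
In AU: r₂ = 6.05672×10^8 / 1.496×10^8 = 4.05 AU.

r₂ = 4.05 AU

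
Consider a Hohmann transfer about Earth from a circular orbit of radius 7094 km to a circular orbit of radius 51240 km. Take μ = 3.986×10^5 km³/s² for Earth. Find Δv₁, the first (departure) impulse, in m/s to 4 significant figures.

Δv₁ = 2439 m/s

Transfer-ellipse semi-major axis a_t = (r₁ + r₂)/2 = (7094 + 51240)/2 = 29167 km.
On the circular orbit at r = 7094 km, v_c = √(μ/r) = 7.496 km/s.
Vis-viva on the transfer ellipse at r = 7094 km gives v_t = √[μ(2/r − 1/a_t)] = 9.935 km/s.
Δv₁ = |v_t − v_c| = |9.935 − 7.496| = 2.439 km/s.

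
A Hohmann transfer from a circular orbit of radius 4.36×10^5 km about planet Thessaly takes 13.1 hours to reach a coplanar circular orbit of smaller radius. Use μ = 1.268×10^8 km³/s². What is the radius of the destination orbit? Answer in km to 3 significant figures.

Transfer time t = 13.1 hours = 47160 s, and t = π√(a_t³/μ).
So a_t = (μ t²/π²)^(1/3) = (1.268×10^8 × (47160)² / π²)^(1/3) = 3.0572×10^5 km.
Since a_t = (r₁ + r₂)/2, r₂ = 2a_t − r₁ = 2×3.0572×10^5 − 4.360×10^5 = 1.7544×10^5 km.

r₂ = 1.75×10^5 km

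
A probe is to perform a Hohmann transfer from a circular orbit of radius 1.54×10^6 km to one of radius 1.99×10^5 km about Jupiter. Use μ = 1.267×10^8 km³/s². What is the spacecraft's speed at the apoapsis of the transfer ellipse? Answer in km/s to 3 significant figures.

Semi-major axis of the transfer orbit: a_t = (1.540×10^6 + 1.990×10^5)/2 = 8.695×10^5 km.
At apoapsis, r = 1.540×10^6 km.
Applying v² = μ(2/r − 1/a_t): v = 4.339 km/s.

v = 4.34 km/s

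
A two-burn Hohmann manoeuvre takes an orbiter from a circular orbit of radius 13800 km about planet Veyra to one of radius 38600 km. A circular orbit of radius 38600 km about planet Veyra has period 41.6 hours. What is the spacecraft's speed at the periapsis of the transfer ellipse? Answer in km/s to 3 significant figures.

From Kepler's third law T² = 4π²r³/μ at r = 38600 km, T = 41.6 hours = 41.6 × 3600 s = 1.4976×10^5 s: μ = 4π²r³/T² = 1.01235×10^5 km³/s².
Transfer-ellipse semi-major axis a_t = (r₁ + r₂)/2 = (13800 + 38600)/2 = 26200 km.
At periapsis, r = 13800 km.
Vis-viva: v = √[μ(2/r − 1/a_t)] = √[1.01235×10^5 × (2/13800 − 1/26200)] = 3.288 km/s.

v = 3.29 km/s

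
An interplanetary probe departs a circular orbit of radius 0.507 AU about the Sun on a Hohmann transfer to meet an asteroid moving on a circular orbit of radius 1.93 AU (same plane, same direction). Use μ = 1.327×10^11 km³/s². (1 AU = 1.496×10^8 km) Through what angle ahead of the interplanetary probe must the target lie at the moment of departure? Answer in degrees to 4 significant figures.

φ = 89.70°

In km: r₁ = 0.507 × 1.496×10^8 = 7.58472×10^7 km; r₂ = 1.93 × 1.496×10^8 = 2.88728×10^8 km.
The Hohmann ellipse has a_t = (r₁ + r₂)/2 = 1.822876×10^8 km.
Transfer time t = π√(a_t³/μ) = 2.123×10^7 s.
The target's mean motion on its circular orbit is ω₂ = √(μ/r₂³) = 7.425×10^-8 rad/s.
Angle swept by the target during transfer: ω₂·t = 1.576 rad = 90.30°.
Arrival is 180° from departure on the ellipse, so φ = 180° − 90.30° = 89.70°.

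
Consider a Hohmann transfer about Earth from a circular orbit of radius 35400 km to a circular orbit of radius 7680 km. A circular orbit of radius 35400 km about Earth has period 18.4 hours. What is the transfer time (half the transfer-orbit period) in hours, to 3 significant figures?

From Kepler's third law T² = 4π²r³/μ at r = 35400 km, T = 18.4 hours = 18.4 × 3600 s = 66240 s: μ = 4π²r³/T² = 3.99143×10^5 km³/s².
Transfer-ellipse semi-major axis a_t = (r₁ + r₂)/2 = (35400 + 7680)/2 = 21540 km.
Half the transfer-orbit period gives t = π√(a_t³/μ) = 15720 s.
Converting: 15720 s ÷ 3600 s/hour = 4.37 hours.

t = 4.37 hours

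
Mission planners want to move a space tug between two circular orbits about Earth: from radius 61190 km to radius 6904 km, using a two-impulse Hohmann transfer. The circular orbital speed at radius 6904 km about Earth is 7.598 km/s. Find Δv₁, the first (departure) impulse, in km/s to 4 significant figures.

Δv₁ = 1.403 km/s

From the circular-orbit relation v² = μ/r at r = 6904 km: μ = v²r = (7.598)² × 6904 = 3.98565×10^5 km³/s².
The Hohmann ellipse has a_t = (r₁ + r₂)/2 = 34047 km.
Circular speed at r = 61190 km: v_c = √(μ/r) = 2.552 km/s.
Vis-viva on the transfer ellipse at r = 61190 km gives v_t = √[μ(2/r − 1/a_t)] = 1.149 km/s.
Δv₁ = |v_t − v_c| = |1.149 − 2.552| = 1.403 km/s.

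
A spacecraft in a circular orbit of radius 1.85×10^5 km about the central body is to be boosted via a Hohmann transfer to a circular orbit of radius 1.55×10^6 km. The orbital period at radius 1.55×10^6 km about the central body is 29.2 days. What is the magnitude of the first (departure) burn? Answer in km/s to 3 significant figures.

Δv₁ = 3.76 km/s

From Kepler's third law T² = 4π²r³/μ at r = 1.55×10^6 km, T = 29.2 days = 29.2 × 86400 s = 2.52288×10^6 s: μ = 4π²r³/T² = 2.30973×10^7 km³/s².
The Hohmann ellipse has a_t = (r₁ + r₂)/2 = 8.675×10^5 km.
Circular speed at r = 1.850×10^5 km: v_c = √(μ/r) = 11.174 km/s.
Transfer-orbit speed at the same r (vis-viva, a = a_t): v_t = √[μ(2/r − 1/a_t)] = 14.936 km/s.
Δv₁ = |v_t − v_c| = |14.936 − 11.174| = 3.762 km/s.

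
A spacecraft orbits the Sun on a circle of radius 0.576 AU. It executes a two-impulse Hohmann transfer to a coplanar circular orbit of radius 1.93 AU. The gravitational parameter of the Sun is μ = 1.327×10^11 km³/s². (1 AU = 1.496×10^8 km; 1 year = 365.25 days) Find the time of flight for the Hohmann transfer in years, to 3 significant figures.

In km: r₁ = 0.576 × 1.496×10^8 = 8.61696×10^7 km; r₂ = 1.93 × 1.496×10^8 = 2.88728×10^8 km.
Semi-major axis of the transfer orbit: a_t = (8.61696×10^7 + 2.88728×10^8)/2 = 1.874488×10^8 km.
By Kepler's third law the transfer-orbit period is T = 2π√(a_t³/μ), so t = T/2 = 2.213×10^7 s.
Converting: 2.213×10^7 s ÷ 3.15576×10^7 s/year (365.25 × 86400) = 0.701 years.

t = 0.701 years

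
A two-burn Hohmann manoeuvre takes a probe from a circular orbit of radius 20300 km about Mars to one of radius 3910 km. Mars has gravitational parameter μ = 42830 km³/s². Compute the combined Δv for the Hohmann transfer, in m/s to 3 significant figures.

Semi-major axis of the transfer orbit: a_t = (20300 + 3910)/2 = 12105 km.
At r₁ the circular-orbit speed is v₁ = √(μ/r₁) = 1.4525 km/s.
Transfer-orbit speed at r₁ (vis-viva): v_a = √[μ(2/r₁ − 1/a_t)] = 0.82553 km/s.
First burn Δv₁ = |v_a − v₁| = 0.6270 km/s.
At r₂, v₂ = √(μ/r₂) = 3.3097 km/s.
Transfer-orbit speed at r₂: v_p = √[μ(2/r₂ − 1/a_t)] = 4.2860 km/s.
Second burn Δv₂ = |v₂ − v_p| = 0.9763 km/s.
Δv = Δv₁ + Δv₂ = 0.6270 + 0.9763 = 1.603 km/s.

Δv = 1600 m/s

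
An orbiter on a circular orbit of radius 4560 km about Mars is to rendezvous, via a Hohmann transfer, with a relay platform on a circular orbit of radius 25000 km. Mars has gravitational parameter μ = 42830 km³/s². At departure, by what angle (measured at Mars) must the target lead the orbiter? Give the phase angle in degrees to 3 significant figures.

φ = 98.2°

The Hohmann ellipse has a_t = (r₁ + r₂)/2 = 14780 km.
Transfer time t = π√(a_t³/μ) = 27280 s.
The target's mean motion on its circular orbit is ω₂ = √(μ/r₂³) = 5.236×10^-5 rad/s.
Angle swept by the target during transfer: ω₂·t = 1.428 rad = 81.82°.
The orbiter traverses 180° on the transfer ellipse, so the target must lead by 180° − 81.82° = 98.2°.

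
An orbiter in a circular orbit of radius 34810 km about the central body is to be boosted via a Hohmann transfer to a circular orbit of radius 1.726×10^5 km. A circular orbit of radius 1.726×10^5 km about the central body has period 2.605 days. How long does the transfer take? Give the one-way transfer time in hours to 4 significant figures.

t = 14.56 hours

From Kepler's third law T² = 4π²r³/μ at r = 1.726×10^5 km, T = 2.605 days = 2.605 × 86400 s = 2.25072×10^5 s: μ = 4π²r³/T² = 4.00718×10^6 km³/s².
Transfer-ellipse semi-major axis a_t = (r₁ + r₂)/2 = (34810 + 1.726×10^5)/2 = 1.03705×10^5 km.
Half the transfer-orbit period gives t = π√(a_t³/μ) = 52410 s.
Converting: 52410 s ÷ 3600 s/hour = 14.56 hours.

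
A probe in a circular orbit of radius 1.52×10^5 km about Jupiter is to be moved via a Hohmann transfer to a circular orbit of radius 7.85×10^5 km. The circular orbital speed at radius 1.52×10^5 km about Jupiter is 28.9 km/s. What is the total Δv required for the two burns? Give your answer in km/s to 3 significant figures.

Δv = 14.0 km/s

From the circular-orbit relation v² = μ/r at r = 1.52×10^5 km: μ = v²r = (28.9)² × 1.52×10^5 = 1.26952×10^8 km³/s².
The Hohmann ellipse has a_t = (r₁ + r₂)/2 = 4.685×10^5 km.
Circular speed at r₁: v₁ = √(μ/r₁) = √(1.26952×10^8/1.520×10^5) = 28.900 km/s.
On the transfer ellipse at r₁, vis-viva gives v_p = √[μ(2/r₁ − 1/a_t)] = 37.409 km/s.
First burn Δv₁ = |v_p − v₁| = 8.509 km/s.
At r₂, v₂ = √(μ/r₂) = 12.717 km/s.
Transfer-orbit speed at r₂: v_a = √[μ(2/r₂ − 1/a_t)] = 7.2436 km/s.
Second burn Δv₂ = |v₂ − v_a| = 5.473 km/s.
Δv = Δv₁ + Δv₂ = 8.509 + 5.473 = 13.98 km/s.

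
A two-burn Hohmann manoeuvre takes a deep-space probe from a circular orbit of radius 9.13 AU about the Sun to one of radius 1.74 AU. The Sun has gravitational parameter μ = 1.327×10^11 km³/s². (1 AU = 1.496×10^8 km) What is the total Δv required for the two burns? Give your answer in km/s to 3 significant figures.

In km: r₁ = 9.13 × 1.496×10^8 = 1.365848×10^9 km; r₂ = 1.74 × 1.496×10^8 = 2.60304×10^8 km.
Semi-major axis of the transfer orbit: a_t = (1.365848×10^9 + 2.60304×10^8)/2 = 8.13076×10^8 km.
At r₁ the circular-orbit speed is v₁ = √(μ/r₁) = 9.85676 km/s.
On the transfer ellipse at r₁, vis-viva equation gives v_a = √[μ(2/r₁ − 1/a_t)] = 5.57711 km/s.
First burn Δv₁ = |v_a − v₁| = 4.27965 km/s.
At r₂, v₂ = √(μ/r₂) = 22.5785 km/s.
Transfer-orbit speed at r₂: v_p = √[μ(2/r₂ − 1/a_t)] = 29.2638 km/s.
Second burn Δv₂ = |v₂ − v_p| = 6.68530 km/s.
Δv = Δv₁ + Δv₂ = 4.27965 + 6.68530 = 10.96 km/s.

Δv = 11.0 km/s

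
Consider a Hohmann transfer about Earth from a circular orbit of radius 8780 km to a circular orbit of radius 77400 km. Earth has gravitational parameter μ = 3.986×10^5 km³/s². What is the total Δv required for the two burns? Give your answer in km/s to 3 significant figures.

Δv = 3.54 km/s

The Hohmann ellipse has a_t = (r₁ + r₂)/2 = 43090 km.
At r₁ the circular-orbit speed is v₁ = √(μ/r₁) = 6.738 km/s.
Transfer-orbit speed at r₁ (v² = μ(2/r − 1/a)): v_p = √[μ(2/r₁ − 1/a_t)] = 9.030 km/s.
First burn Δv₁ = |v_p − v₁| = 2.292 km/s.
At r₂, v₂ = √(μ/r₂) = 2.269 km/s.
Transfer-orbit speed at r₂: v_a = √[μ(2/r₂ − 1/a_t)] = 1.024 km/s.
Second burn Δv₂ = |v₂ − v_a| = 1.245 km/s.
Total Δv = Δv₁ + Δv₂ = 3.537 km/s.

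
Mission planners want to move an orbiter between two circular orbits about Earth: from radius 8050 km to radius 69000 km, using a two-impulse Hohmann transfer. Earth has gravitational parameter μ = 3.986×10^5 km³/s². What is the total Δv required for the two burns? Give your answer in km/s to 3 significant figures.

Semi-major axis of the transfer orbit: a_t = (8050 + 69000)/2 = 38525 km.
At r₁ the circular-orbit speed is v₁ = √(μ/r₁) = 7.0367 km/s.
On the transfer ellipse at r₁, v² = μ(2/r − 1/a) gives v_p = √[μ(2/r₁ − 1/a_t)] = 9.4172 km/s.
First burn Δv₁ = |v_p − v₁| = 2.3805 km/s.
Circular speed at r₂: v₂ = √(μ/r₂) = 2.4035 km/s.
Transfer-orbit speed at r₂: v_a = √[μ(2/r₂ − 1/a_t)] = 1.0987 km/s.
Second burn Δv₂ = |v₂ − v_a| = 1.3048 km/s.
Total Δv = Δv₁ + Δv₂ = 3.685 km/s.

Δv = 3.69 km/s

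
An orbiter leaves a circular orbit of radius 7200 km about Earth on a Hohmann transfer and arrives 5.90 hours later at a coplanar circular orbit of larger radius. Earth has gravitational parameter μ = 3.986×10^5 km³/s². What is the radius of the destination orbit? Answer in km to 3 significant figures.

Transfer time t = 5.90 hours = 21240 s, and t = π√(a_t³/μ).
So a_t = (μ t²/π²)^(1/3) = (3.986×10^5 × (21240)² / π²)^(1/3) = 26314 km.
Since a_t = (r₁ + r₂)/2, r₂ = 2a_t − r₁ = 2×26314 − 7200 = 45428 km.

r₂ = 45400 km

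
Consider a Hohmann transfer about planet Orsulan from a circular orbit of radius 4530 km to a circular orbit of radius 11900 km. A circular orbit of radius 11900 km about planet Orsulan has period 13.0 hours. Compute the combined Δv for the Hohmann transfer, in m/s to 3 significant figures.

From Kepler's third law T² = 4π²r³/μ at r = 11900 km, T = 13.0 hours = 13.0 × 3600 s = 46800 s: μ = 4π²r³/T² = 30374.5 km³/s².
Semi-major axis of the transfer orbit: a_t = (4530 + 11900)/2 = 8215 km.
Circular speed at r₁: v₁ = √(μ/r₁) = √(30374.5/4530) = 2.58944 km/s.
Transfer-orbit speed at r₁ (vis-viva equation): v_p = √[μ(2/r₁ − 1/a_t)] = 3.11656 km/s.
First burn Δv₁ = |v_p − v₁| = 0.5271 km/s.
Circular speed at r₂: v₂ = √(μ/r₂) = 1.59765 km/s.
Transfer-orbit speed at r₂: v_a = √[μ(2/r₂ − 1/a_t)] = 1.18639 km/s.
Second burn Δv₂ = |v₂ − v_a| = 0.4113 km/s.
Δv = Δv₁ + Δv₂ = 0.5271 + 0.4113 = 0.9384 km/s.

Δv = 938 m/s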